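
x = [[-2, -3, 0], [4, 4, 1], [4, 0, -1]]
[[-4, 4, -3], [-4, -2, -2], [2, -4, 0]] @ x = [[12, 28, 7], [-8, 4, 0], [-20, -22, -4]]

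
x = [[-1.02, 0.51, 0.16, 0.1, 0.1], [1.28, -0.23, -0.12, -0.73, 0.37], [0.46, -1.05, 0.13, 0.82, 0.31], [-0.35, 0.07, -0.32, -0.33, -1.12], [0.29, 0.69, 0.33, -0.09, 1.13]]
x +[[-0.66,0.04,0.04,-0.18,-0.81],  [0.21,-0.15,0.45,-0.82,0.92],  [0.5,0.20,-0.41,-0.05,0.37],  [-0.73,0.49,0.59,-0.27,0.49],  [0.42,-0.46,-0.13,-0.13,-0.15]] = [[-1.68, 0.55, 0.20, -0.08, -0.71], [1.49, -0.38, 0.33, -1.55, 1.29], [0.96, -0.85, -0.28, 0.77, 0.68], [-1.08, 0.56, 0.27, -0.6, -0.63], [0.71, 0.23, 0.2, -0.22, 0.98]]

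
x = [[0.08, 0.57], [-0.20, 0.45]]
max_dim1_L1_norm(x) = 0.65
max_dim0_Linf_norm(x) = 0.57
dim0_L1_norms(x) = [0.28, 1.02]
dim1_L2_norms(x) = [0.58, 0.49]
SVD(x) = [[0.77,0.64], [0.64,-0.77]] @ diag([0.7290158588610942, 0.20575684078304915]) @ [[-0.09, 1.0], [1.0, 0.09]]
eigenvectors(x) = [[0.86+0.00j, (0.86-0j)], [(0.28+0.43j), (0.28-0.43j)]]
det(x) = 0.15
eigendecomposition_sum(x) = [[(0.04+0.23j), 0.29-0.27j], [(-0.1+0.09j), 0.22+0.05j]] + [[(0.04-0.23j), (0.29+0.27j)], [(-0.1-0.09j), (0.22-0.05j)]]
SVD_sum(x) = [[-0.05, 0.56], [-0.04, 0.46]] + [[0.13, 0.01], [-0.16, -0.01]]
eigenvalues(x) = [(0.26+0.28j), (0.26-0.28j)]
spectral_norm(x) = 0.73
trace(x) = 0.53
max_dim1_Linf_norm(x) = 0.57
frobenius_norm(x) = 0.76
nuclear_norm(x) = 0.93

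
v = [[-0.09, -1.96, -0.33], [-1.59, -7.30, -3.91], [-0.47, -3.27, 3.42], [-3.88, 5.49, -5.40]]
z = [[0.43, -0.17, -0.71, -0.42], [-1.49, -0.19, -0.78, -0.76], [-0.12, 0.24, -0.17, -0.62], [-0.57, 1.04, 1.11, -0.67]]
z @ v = [[2.19,0.41,0.36], [3.75,2.69,2.67], [2.11,-4.36,1.87], [0.48,-13.78,3.54]]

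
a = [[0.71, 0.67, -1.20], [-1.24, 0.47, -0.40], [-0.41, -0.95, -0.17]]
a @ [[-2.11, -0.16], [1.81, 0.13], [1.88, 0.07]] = [[-2.54, -0.11], [2.72, 0.23], [-1.17, -0.07]]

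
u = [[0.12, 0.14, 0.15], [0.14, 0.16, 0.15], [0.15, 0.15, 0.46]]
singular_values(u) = [0.6, 0.14, 0.0]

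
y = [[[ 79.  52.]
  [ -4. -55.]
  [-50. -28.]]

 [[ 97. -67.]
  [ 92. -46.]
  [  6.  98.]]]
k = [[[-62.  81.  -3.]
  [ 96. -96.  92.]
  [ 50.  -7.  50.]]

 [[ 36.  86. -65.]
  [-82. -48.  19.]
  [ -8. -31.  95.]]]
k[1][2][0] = -8.0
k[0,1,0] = 96.0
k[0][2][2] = 50.0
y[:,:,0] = [[79.0, -4.0, -50.0], [97.0, 92.0, 6.0]]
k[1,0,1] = 86.0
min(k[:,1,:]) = -96.0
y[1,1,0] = 92.0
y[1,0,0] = 97.0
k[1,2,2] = 95.0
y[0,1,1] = -55.0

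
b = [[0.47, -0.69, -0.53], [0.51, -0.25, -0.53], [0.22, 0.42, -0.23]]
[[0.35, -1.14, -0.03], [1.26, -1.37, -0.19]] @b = [[-0.42, 0.03, 0.43], [-0.15, -0.61, 0.1]]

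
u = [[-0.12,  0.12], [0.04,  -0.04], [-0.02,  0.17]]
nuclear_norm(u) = 0.32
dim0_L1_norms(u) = [0.18, 0.33]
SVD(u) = [[-0.69, 0.65],  [0.23, -0.22],  [-0.69, -0.73]] @ diag([0.23392562168441727, 0.08110982381659387]) @ [[0.45, -0.89], [-0.89, -0.45]]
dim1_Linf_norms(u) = [0.12, 0.04, 0.17]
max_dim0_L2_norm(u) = 0.21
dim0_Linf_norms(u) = [0.12, 0.17]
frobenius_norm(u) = 0.25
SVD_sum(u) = [[-0.07, 0.14],[0.02, -0.05],[-0.07, 0.14]] + [[-0.05, -0.02], [0.02, 0.01], [0.05, 0.03]]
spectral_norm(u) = 0.23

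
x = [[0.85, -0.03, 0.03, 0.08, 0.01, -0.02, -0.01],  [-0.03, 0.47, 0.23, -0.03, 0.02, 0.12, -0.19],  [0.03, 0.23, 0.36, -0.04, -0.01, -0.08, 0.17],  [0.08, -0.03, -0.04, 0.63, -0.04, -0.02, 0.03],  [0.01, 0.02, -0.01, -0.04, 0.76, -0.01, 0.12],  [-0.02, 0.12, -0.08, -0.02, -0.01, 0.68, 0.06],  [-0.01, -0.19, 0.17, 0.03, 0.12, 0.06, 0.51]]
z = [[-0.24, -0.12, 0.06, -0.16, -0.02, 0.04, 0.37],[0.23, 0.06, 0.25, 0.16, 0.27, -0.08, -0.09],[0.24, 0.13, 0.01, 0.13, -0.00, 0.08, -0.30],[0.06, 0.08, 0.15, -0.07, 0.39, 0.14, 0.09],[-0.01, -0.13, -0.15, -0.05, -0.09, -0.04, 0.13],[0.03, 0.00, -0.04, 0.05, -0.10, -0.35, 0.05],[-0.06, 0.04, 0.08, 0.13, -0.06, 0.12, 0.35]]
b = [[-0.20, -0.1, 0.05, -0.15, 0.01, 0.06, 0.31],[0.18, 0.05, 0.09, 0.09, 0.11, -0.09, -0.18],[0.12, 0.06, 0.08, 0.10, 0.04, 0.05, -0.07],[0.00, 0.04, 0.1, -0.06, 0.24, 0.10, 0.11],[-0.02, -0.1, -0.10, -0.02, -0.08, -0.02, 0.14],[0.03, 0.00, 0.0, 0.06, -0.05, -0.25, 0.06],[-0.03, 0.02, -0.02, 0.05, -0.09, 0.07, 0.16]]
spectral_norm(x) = 0.89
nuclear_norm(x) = 4.26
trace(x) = 4.26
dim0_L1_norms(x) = [1.03, 1.09, 0.92, 0.87, 0.97, 0.99, 1.09]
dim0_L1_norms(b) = [0.58, 0.37, 0.44, 0.53, 0.62, 0.64, 1.03]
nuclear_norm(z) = 2.40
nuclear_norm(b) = 1.55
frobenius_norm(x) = 1.76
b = x @ z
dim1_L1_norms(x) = [1.03, 1.09, 0.92, 0.87, 0.97, 0.99, 1.09]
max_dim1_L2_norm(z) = 0.49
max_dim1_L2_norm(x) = 0.86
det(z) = -0.00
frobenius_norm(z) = 1.12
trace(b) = -0.30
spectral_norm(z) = 0.77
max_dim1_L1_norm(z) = 1.14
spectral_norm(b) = 0.57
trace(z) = -0.33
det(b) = 0.00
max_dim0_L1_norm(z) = 1.38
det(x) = -0.00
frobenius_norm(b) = 0.76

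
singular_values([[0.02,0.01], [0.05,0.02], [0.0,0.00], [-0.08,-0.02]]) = [0.1, 0.01]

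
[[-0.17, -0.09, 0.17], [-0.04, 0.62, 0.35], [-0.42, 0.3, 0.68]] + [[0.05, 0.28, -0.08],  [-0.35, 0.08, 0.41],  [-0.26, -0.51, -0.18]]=[[-0.12,0.19,0.09], [-0.39,0.70,0.76], [-0.68,-0.21,0.5]]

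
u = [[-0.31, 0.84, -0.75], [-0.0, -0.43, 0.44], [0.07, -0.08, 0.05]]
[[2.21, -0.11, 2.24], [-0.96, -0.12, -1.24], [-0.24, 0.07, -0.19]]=u @[[-1.63,  0.48,  0.56], [0.71,  -1.49,  2.68], [-1.48,  -1.72,  -0.21]]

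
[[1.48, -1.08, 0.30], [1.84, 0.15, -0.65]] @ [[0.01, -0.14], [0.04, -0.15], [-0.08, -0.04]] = [[-0.05, -0.06],[0.08, -0.25]]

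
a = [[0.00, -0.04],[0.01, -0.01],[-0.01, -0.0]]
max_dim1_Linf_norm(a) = 0.04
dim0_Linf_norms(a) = [0.01, 0.04]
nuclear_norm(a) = 0.06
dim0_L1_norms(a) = [0.02, 0.05]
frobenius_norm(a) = 0.04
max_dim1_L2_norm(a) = 0.04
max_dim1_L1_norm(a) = 0.04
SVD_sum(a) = [[0.0, -0.04], [0.0, -0.01], [-0.00, 0.0]] + [[-0.0, -0.00], [0.01, 0.0], [-0.01, -0.0]]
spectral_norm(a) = 0.04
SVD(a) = [[0.97,-0.19], [0.26,0.67], [-0.02,-0.72]] @ diag([0.04131146690110479, 0.013905491810033987]) @ [[0.07, -1.0], [1.00, 0.07]]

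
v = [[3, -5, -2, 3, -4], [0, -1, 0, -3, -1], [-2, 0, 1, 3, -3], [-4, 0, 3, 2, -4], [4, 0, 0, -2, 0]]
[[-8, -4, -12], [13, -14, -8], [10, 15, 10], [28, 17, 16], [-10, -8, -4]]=v @[[-4, 0, 0], [-1, 2, 2], [2, 3, 4], [-3, 4, 2], [-3, 0, 0]]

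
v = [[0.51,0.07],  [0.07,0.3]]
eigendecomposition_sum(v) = [[0.49, 0.15],  [0.15, 0.04]] + [[0.02, -0.08],[-0.08, 0.26]]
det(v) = 0.15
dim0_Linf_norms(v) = [0.51, 0.3]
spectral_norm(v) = 0.53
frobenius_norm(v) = 0.60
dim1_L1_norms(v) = [0.58, 0.37]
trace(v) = 0.81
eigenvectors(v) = [[0.96, -0.29],  [0.29, 0.96]]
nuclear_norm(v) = 0.81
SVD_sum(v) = [[0.49,0.15], [0.15,0.04]] + [[0.02,-0.08], [-0.08,0.26]]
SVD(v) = [[-0.96, -0.29],[-0.29, 0.96]] @ diag([0.5311942946412396, 0.27880570535876037]) @ [[-0.96, -0.29], [-0.29, 0.96]]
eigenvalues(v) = [0.53, 0.28]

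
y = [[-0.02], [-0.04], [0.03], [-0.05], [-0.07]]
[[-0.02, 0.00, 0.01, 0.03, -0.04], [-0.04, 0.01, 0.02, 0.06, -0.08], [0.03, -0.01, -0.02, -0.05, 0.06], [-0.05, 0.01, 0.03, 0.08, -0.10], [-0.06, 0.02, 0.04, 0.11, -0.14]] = y @ [[0.90, -0.24, -0.53, -1.54, 1.97]]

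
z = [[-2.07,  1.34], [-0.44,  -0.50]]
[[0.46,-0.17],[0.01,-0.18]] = z @ [[-0.15, 0.20], [0.11, 0.18]]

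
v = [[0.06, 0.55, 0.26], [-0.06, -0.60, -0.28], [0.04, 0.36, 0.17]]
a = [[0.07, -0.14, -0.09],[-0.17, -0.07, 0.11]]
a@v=[[0.01,  0.09,  0.04],[-0.0,  -0.01,  -0.01]]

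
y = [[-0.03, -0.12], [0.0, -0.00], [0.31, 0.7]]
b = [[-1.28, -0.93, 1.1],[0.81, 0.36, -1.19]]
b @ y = [[0.38, 0.92], [-0.39, -0.93]]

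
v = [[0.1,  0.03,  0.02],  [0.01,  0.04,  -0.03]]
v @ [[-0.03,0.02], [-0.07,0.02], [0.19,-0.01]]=[[-0.0, 0.0],  [-0.01, 0.0]]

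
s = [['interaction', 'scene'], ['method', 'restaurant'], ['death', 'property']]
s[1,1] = 'restaurant'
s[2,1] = 'property'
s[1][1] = 'restaurant'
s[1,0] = 'method'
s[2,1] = 'property'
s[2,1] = 'property'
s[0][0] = 'interaction'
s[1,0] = 'method'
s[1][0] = 'method'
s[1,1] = 'restaurant'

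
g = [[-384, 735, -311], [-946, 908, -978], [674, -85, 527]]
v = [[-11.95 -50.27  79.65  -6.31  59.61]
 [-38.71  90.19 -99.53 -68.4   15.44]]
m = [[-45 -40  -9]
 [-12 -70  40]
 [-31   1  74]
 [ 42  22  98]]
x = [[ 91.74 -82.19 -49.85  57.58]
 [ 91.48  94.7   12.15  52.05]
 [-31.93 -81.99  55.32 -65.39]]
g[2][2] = 527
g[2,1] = -85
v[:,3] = [-6.31, -68.4]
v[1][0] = -38.71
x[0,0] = 91.74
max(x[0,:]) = 91.74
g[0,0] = -384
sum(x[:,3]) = 44.239999999999995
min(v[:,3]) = -68.4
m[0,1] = -40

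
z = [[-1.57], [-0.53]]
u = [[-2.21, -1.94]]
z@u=[[3.47, 3.05], [1.17, 1.03]]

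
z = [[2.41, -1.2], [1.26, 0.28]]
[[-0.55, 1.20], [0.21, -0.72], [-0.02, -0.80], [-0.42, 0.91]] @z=[[0.19, 1.00],[-0.40, -0.45],[-1.06, -0.2],[0.13, 0.76]]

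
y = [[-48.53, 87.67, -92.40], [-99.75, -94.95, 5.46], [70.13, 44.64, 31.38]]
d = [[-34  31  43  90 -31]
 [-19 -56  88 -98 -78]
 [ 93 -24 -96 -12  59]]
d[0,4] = -31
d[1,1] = -56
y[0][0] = -48.53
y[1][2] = 5.46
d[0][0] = -34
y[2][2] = 31.38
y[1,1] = -94.95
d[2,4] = 59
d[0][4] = -31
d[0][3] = 90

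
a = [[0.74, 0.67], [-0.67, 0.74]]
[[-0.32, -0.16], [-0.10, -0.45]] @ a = [[-0.13, -0.33], [0.23, -0.40]]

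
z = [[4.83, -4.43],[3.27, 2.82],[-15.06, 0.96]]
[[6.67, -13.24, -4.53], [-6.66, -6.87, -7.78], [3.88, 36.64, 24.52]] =z@[[-0.38, -2.41, -1.68], [-1.92, 0.36, -0.81]]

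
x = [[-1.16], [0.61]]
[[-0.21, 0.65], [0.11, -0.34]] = x @ [[0.18, -0.56]]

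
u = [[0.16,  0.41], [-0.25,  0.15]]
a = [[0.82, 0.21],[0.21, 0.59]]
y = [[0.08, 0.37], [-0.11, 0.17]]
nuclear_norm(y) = 0.54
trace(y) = 0.25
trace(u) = 0.31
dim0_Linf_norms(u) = [0.25, 0.41]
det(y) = 0.05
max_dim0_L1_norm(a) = 1.03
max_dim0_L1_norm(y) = 0.54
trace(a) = 1.41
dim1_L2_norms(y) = [0.38, 0.2]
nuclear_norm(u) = 0.73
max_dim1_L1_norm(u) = 0.57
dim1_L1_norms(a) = [1.03, 0.8]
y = a @ u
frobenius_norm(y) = 0.43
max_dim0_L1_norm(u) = 0.56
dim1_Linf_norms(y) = [0.37, 0.17]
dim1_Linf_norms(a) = [0.82, 0.59]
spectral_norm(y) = 0.41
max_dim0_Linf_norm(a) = 0.82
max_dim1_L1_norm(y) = 0.45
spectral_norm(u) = 0.44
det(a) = 0.44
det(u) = 0.13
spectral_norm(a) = 0.94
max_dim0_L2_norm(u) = 0.44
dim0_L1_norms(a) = [1.03, 0.8]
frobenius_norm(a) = 1.05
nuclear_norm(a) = 1.41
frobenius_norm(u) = 0.53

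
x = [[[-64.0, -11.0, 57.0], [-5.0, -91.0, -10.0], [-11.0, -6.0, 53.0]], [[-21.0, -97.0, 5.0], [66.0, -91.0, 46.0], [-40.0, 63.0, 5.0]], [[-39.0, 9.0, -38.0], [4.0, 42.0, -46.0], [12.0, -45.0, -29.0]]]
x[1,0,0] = -21.0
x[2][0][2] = -38.0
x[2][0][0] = -39.0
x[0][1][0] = -5.0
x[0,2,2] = 53.0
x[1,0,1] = -97.0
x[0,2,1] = -6.0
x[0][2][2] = 53.0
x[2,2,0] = 12.0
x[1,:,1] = [-97.0, -91.0, 63.0]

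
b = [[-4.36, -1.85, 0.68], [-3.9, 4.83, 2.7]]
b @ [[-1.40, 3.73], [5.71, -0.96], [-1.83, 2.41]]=[[-5.7,-12.85], [28.1,-12.68]]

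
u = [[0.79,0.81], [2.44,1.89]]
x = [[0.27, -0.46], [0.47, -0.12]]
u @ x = [[0.59, -0.46], [1.55, -1.35]]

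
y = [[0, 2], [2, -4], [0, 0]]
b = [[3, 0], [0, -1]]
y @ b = [[0, -2], [6, 4], [0, 0]]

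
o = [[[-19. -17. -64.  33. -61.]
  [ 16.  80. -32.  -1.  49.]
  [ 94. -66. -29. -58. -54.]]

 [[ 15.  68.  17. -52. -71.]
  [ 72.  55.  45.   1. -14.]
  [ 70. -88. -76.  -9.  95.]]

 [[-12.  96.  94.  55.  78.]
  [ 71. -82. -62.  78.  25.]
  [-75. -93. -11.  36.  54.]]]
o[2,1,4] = 25.0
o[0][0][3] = 33.0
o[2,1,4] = 25.0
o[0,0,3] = 33.0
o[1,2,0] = 70.0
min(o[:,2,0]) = -75.0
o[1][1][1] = 55.0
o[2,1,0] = 71.0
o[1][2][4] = 95.0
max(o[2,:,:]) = 96.0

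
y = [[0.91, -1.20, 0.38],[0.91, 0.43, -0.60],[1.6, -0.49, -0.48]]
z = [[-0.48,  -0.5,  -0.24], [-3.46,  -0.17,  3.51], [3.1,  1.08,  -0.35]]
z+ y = [[0.43, -1.7, 0.14], [-2.55, 0.26, 2.91], [4.70, 0.59, -0.83]]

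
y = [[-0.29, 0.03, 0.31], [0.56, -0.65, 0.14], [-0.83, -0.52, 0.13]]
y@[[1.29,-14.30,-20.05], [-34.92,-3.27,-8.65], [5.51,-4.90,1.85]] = [[0.29, 2.53, 6.13], [24.19, -6.57, -5.35], [17.8, 12.93, 21.38]]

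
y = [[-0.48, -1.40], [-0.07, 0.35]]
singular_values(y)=[1.51, 0.18]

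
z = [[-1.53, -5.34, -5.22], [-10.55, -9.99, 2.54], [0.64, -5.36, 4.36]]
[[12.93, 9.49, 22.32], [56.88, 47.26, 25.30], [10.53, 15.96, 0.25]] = z@[[-3.42, -2.03, -1.14], [-1.95, -2.3, -1.85], [0.52, 1.13, -2.05]]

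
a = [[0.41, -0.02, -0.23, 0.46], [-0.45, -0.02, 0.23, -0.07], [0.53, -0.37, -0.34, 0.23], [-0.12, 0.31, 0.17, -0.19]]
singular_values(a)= [1.11, 0.37, 0.28, 0.03]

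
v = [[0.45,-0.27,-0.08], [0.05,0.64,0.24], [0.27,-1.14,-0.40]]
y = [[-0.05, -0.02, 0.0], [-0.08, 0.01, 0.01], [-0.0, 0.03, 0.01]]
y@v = [[-0.02, 0.0, -0.0], [-0.03, 0.02, 0.0], [0.00, 0.01, 0.00]]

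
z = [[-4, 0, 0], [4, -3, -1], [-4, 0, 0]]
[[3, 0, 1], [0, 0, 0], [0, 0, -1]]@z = [[-16, 0, 0], [0, 0, 0], [4, 0, 0]]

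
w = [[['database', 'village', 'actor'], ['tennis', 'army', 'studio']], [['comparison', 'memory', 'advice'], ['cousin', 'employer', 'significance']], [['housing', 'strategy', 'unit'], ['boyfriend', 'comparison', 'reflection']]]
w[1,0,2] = 'advice'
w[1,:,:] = [['comparison', 'memory', 'advice'], ['cousin', 'employer', 'significance']]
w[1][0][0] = 'comparison'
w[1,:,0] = ['comparison', 'cousin']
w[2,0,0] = 'housing'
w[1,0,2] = 'advice'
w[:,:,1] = [['village', 'army'], ['memory', 'employer'], ['strategy', 'comparison']]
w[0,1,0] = 'tennis'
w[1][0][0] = 'comparison'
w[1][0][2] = 'advice'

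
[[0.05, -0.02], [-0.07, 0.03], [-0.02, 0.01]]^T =[[0.05, -0.07, -0.02], [-0.02, 0.03, 0.01]]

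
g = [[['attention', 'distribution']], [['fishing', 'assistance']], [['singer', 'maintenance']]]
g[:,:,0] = [['attention'], ['fishing'], ['singer']]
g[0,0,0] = 'attention'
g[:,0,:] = [['attention', 'distribution'], ['fishing', 'assistance'], ['singer', 'maintenance']]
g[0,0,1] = 'distribution'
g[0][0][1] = 'distribution'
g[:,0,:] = [['attention', 'distribution'], ['fishing', 'assistance'], ['singer', 'maintenance']]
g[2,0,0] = 'singer'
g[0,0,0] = 'attention'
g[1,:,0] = ['fishing']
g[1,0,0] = 'fishing'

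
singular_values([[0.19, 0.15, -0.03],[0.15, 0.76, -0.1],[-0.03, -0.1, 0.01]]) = [0.81, 0.15, 0.0]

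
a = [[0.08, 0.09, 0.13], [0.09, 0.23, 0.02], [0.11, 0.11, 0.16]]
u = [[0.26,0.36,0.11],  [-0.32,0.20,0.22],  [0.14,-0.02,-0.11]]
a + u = [[0.34, 0.45, 0.24],[-0.23, 0.43, 0.24],[0.25, 0.09, 0.05]]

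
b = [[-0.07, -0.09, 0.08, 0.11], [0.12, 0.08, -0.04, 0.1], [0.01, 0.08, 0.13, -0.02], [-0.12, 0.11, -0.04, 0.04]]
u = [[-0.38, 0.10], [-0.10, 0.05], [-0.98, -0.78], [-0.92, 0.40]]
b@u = [[-0.14, -0.03], [-0.11, 0.09], [-0.12, -0.1], [0.04, 0.04]]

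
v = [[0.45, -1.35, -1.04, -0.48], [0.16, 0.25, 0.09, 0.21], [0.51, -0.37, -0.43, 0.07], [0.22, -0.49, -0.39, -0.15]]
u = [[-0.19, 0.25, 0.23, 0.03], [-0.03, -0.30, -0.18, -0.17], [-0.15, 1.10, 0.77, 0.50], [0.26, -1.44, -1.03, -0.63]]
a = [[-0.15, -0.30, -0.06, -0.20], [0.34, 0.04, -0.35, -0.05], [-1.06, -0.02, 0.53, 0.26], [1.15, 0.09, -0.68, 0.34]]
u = a @ v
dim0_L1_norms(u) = [0.63, 3.09, 2.21, 1.33]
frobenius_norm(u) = 2.45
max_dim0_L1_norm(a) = 2.7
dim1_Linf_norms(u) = [0.25, 0.3, 1.1, 1.44]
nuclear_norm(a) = 2.76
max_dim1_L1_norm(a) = 2.26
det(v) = -0.00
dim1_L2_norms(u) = [0.39, 0.39, 1.44, 1.9]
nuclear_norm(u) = 2.65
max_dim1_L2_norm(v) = 1.83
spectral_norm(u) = 2.44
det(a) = -0.03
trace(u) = -0.35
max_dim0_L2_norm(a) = 1.61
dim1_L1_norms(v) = [3.32, 0.71, 1.38, 1.25]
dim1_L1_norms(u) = [0.7, 0.68, 2.52, 3.36]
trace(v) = 0.12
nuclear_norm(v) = 2.59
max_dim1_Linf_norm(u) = 1.44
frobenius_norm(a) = 1.94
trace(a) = 0.76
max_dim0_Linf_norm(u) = 1.44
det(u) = -0.00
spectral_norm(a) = 1.85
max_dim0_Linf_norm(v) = 1.35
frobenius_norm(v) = 2.13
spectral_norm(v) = 2.07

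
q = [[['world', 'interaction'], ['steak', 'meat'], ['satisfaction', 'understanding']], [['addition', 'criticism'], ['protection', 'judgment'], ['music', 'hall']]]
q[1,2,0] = 'music'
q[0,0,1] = 'interaction'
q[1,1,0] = 'protection'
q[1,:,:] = [['addition', 'criticism'], ['protection', 'judgment'], ['music', 'hall']]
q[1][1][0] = 'protection'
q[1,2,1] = 'hall'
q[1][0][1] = 'criticism'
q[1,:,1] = ['criticism', 'judgment', 'hall']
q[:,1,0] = ['steak', 'protection']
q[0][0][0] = 'world'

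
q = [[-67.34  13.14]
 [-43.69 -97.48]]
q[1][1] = -97.48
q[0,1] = 13.14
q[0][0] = -67.34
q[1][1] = -97.48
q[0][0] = -67.34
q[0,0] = -67.34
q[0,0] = -67.34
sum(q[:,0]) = -111.03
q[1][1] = -97.48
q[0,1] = 13.14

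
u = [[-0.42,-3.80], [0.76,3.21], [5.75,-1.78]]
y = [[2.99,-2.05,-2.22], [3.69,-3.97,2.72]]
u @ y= [[-15.28,15.95,-9.4], [14.12,-14.30,7.04], [10.62,-4.72,-17.61]]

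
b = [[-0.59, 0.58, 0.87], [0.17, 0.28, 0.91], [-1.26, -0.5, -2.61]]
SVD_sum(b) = [[0.25,  0.15,  0.66], [0.33,  0.20,  0.87], [-1.0,  -0.63,  -2.68]] + [[-0.84, 0.42, 0.21], [-0.15, 0.08, 0.04], [-0.26, 0.13, 0.07]] + [[0.0,0.0,-0.0], [-0.0,-0.00,0.00], [-0.00,-0.0,0.0]]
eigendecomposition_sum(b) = [[3.33, -0.27, 2.80], [2.37, -0.19, 2.0], [-5.69, 0.46, -4.8]] + [[-3.92, 0.85, -1.93],[-2.2, 0.48, -1.09],[4.43, -0.97, 2.19]] + [[0.00, -0.0, -0.0],[0.00, -0.01, -0.00],[-0.0, 0.0, 0.00]]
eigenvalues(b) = [-1.67, -1.25, -0.01]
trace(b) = -2.92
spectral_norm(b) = 3.16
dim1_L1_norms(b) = [2.04, 1.36, 4.37]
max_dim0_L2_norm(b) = 2.9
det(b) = -0.01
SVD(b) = [[0.23, -0.94, -0.25], [0.3, -0.17, 0.94], [-0.93, -0.29, 0.24]] @ diag([3.1594294972928028, 1.0220036692401018, 0.0037083279140569564]) @ [[0.34, 0.21, 0.91], [0.87, -0.44, -0.22], [-0.36, -0.87, 0.34]]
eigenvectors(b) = [[0.47, 0.62, 0.36], [0.34, 0.35, 0.87], [-0.81, -0.70, -0.34]]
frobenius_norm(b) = 3.32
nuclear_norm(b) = 4.19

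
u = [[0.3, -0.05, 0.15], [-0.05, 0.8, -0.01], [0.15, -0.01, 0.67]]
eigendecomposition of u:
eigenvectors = [[-0.94, -0.30, -0.16], [-0.08, -0.28, 0.96], [0.33, -0.91, -0.24]]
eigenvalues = [0.24, 0.72, 0.81]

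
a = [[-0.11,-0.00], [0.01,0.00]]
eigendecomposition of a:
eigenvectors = [[0.00, 1.00],[1.00, -0.09]]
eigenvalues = [0.0, -0.11]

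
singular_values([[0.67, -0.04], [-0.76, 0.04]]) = [1.01, 0.0]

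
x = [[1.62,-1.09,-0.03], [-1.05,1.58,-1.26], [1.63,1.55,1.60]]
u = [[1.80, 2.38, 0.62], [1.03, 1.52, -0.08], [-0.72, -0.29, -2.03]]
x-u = [[-0.18, -3.47, -0.65], [-2.08, 0.06, -1.18], [2.35, 1.84, 3.63]]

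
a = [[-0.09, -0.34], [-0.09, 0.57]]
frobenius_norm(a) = 0.68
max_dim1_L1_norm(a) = 0.66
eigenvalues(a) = [-0.13, 0.61]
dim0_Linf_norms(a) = [0.09, 0.57]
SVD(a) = [[-0.50,0.86], [0.86,0.50]] @ diag([0.6644602944208557, 0.12325792931146341]) @ [[-0.05, 1.0], [-1.00, -0.05]]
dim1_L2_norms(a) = [0.35, 0.58]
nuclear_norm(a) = 0.79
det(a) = -0.08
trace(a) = 0.48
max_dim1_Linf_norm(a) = 0.57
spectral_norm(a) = 0.66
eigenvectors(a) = [[-0.99, 0.44], [-0.13, -0.9]]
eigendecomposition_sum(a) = [[-0.13, -0.06], [-0.02, -0.01]] + [[0.04, -0.28], [-0.07, 0.58]]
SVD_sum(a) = [[0.02, -0.33], [-0.03, 0.57]] + [[-0.11, -0.01], [-0.06, -0.00]]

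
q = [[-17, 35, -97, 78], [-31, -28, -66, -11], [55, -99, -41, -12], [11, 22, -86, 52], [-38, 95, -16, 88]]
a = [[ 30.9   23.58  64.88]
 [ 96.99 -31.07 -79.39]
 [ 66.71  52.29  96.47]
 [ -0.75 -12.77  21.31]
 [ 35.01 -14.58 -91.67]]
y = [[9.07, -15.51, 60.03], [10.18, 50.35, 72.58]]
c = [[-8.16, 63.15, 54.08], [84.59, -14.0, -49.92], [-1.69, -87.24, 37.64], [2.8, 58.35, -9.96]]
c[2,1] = -87.24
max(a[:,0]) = 96.99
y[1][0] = 10.18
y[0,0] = 9.07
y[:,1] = [-15.51, 50.35]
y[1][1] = 50.35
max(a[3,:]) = 21.31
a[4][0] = 35.01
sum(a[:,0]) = 228.85999999999996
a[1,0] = 96.99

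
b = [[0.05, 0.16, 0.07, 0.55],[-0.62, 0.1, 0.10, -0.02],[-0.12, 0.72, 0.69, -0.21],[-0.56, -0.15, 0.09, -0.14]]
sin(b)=[[0.05, 0.16, 0.06, 0.59], [-0.65, 0.09, 0.1, -0.02], [-0.07, 0.66, 0.63, -0.16], [-0.59, -0.16, 0.09, -0.16]]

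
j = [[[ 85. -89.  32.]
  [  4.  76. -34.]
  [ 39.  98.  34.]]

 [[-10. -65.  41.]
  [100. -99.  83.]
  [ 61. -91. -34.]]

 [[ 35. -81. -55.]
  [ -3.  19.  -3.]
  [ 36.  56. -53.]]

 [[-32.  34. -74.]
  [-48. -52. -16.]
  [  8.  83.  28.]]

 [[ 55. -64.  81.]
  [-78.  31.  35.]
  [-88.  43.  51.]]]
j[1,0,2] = 41.0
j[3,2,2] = 28.0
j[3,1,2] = -16.0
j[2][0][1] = -81.0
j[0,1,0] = 4.0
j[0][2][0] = 39.0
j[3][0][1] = 34.0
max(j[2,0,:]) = 35.0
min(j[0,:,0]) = 4.0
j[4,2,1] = 43.0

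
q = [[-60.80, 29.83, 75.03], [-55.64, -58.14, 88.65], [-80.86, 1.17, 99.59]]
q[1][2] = 88.65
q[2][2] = 99.59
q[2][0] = -80.86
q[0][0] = -60.8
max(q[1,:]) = 88.65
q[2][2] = 99.59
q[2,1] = 1.17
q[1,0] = -55.64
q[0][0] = -60.8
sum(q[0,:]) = 44.06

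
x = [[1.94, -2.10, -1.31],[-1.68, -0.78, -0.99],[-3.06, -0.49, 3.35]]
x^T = [[1.94,  -1.68,  -3.06], [-2.10,  -0.78,  -0.49], [-1.31,  -0.99,  3.35]]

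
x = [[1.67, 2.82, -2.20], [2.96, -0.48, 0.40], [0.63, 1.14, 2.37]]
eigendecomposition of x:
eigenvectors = [[(0.58+0j), 0.16+0.58j, 0.16-0.58j], [-0.81+0.00j, (0.33+0.36j), (0.33-0.36j)], [0.11+0.00j, (0.64+0j), 0.64-0.00j]]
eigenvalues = [(-2.66+0j), (3.11+1.23j), (3.11-1.23j)]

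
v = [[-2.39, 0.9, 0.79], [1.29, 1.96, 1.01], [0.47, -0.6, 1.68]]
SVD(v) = [[-0.78,  -0.63,  0.04], [0.59,  -0.75,  -0.3], [0.22,  -0.21,  0.95]] @ diag([2.7630329663447117, 2.5314631825396585, 1.7414485299136815]) @ [[0.99, 0.12, 0.13], [0.17, -0.75, -0.64], [-0.02, -0.65, 0.76]]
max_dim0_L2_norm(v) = 2.76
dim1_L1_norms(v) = [4.08, 4.26, 2.75]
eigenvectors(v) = [[(-0.96+0j), 0.15+0.07j, (0.15-0.07j)], [0.24+0.00j, (0.83+0j), (0.83-0j)], [0.13+0.00j, -0.17+0.51j, -0.17-0.51j]]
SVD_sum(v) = [[-2.12, -0.25, -0.27], [1.6, 0.19, 0.20], [0.59, 0.07, 0.08]] + [[-0.27, 1.19, 1.01], [-0.32, 1.43, 1.21], [-0.09, 0.40, 0.34]] + [[-0.00, -0.04, 0.05],[0.01, 0.34, -0.4],[-0.03, -1.07, 1.26]]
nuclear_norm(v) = 7.04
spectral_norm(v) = 2.76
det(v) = -12.18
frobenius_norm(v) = 4.13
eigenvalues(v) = [(-2.72+0j), (1.99+0.73j), (1.99-0.73j)]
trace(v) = 1.25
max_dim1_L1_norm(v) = 4.26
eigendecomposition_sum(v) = [[(-2.54+0j), (0.53-0j), 0.33+0.00j],[0.62-0.00j, (-0.13+0j), (-0.08-0j)],[(0.36-0j), -0.07+0.00j, -0.05-0.00j]] + [[(0.08-0.01j),  0.18+0.10j,  0.23-0.24j], [(0.33-0.2j),  1.05+0.08j,  0.55-1.58j], [0.06+0.25j,  -0.26+0.63j,  (0.86+0.66j)]] + [[0.08+0.01j, 0.18-0.10j, 0.23+0.24j], [(0.33+0.2j), (1.05-0.08j), 0.55+1.58j], [0.06-0.25j, (-0.26-0.63j), (0.86-0.66j)]]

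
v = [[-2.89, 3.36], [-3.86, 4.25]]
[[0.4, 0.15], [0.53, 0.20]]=v@[[-0.07, -0.03], [0.06, 0.02]]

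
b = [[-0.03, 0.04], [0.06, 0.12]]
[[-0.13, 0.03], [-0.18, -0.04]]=b @ [[1.35, -0.88], [-2.18, 0.10]]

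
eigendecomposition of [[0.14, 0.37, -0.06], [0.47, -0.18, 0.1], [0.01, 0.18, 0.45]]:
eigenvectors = [[0.51, -0.34, -0.05], [-0.84, -0.11, 0.12], [0.16, 0.93, 0.99]]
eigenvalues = [-0.49, 0.42, 0.47]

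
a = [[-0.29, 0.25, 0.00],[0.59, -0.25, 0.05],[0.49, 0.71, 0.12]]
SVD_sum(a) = [[-0.05, -0.04, -0.01], [0.22, 0.19, 0.04], [0.64, 0.54, 0.12]] + [[-0.24, 0.29, -0.0],[0.37, -0.44, 0.0],[-0.15, 0.17, -0.0]] + [[-0.0, -0.0, 0.01], [-0.0, -0.00, 0.01], [0.0, 0.0, -0.00]]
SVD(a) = [[-0.07, 0.52, 0.85],[0.33, -0.79, 0.51],[0.94, 0.31, -0.12]] @ diag([0.8928463406974331, 0.7217983435962053, 0.011513604343439468]) @ [[0.76,0.64,0.15], [-0.64,0.76,-0.00], [-0.11,-0.09,0.99]]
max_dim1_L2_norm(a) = 0.87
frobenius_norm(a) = 1.15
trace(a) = -0.42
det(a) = 0.01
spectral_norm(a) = 0.89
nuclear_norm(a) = 1.63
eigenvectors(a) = [[0.51,-0.13,0.08],  [-0.77,-0.13,0.18],  [0.38,0.98,0.98]]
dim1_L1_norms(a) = [0.54, 0.89, 1.32]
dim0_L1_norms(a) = [1.37, 1.21, 0.17]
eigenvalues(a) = [-0.67, -0.04, 0.29]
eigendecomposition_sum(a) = [[-0.33, 0.22, -0.01],[0.49, -0.33, 0.02],[-0.24, 0.16, -0.01]] + [[-0.01, -0.01, 0.0],[-0.01, -0.01, 0.00],[0.10, 0.06, -0.02]] + [[0.05,0.04,0.01], [0.11,0.09,0.03], [0.63,0.49,0.15]]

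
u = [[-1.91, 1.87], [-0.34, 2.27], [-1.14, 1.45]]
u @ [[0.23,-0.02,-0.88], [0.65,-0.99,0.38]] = [[0.78, -1.81, 2.39], [1.4, -2.24, 1.16], [0.68, -1.41, 1.55]]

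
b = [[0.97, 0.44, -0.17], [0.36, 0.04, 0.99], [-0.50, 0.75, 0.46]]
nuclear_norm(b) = 3.10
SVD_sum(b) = [[0.01,-0.02,-0.05],  [-0.09,0.38,0.78],  [-0.08,0.34,0.70]] + [[1.0, 0.14, 0.04], [0.40, 0.06, 0.02], [-0.37, -0.05, -0.02]] + [[-0.04, 0.32, -0.16], [0.05, -0.39, 0.20], [-0.05, 0.46, -0.23]]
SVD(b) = [[-0.05,  -0.88,  0.47],[0.74,  -0.35,  -0.58],[0.67,  0.32,  0.67]] @ diag([1.173170794456693, 1.1524222268023254, 0.7709690643636896]) @ [[-0.1,0.44,0.89], [-0.99,-0.14,-0.04], [-0.1,0.89,-0.45]]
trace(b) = 1.47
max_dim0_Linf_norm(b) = 0.99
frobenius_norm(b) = 1.82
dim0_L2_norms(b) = [1.15, 0.87, 1.1]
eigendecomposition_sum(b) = [[-0.06+0.00j, (0.14-0j), (-0.12+0j)],[(0.2-0j), (-0.45+0j), 0.38-0.00j],[-0.15+0.00j, 0.33-0.00j, -0.28+0.00j]] + [[0.52+0.10j, (0.15-0.27j), -0.02-0.41j], [0.08+0.42j, 0.25+0.03j, (0.3-0.14j)], [-0.18+0.44j, (0.21+0.18j), 0.37+0.05j]] + [[0.52-0.10j,0.15+0.27j,(-0.02+0.41j)], [(0.08-0.42j),(0.25-0.03j),(0.3+0.14j)], [(-0.18-0.44j),(0.21-0.18j),(0.37-0.05j)]]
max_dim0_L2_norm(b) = 1.15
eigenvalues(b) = [(-0.79+0j), (1.13+0.18j), (1.13-0.18j)]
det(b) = -1.04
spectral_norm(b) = 1.17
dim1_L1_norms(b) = [1.58, 1.39, 1.71]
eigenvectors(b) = [[(0.25+0j), -0.64+0.00j, -0.64-0.00j], [-0.78+0.00j, -0.19-0.48j, -0.19+0.48j], [(0.57+0j), (0.11-0.56j), 0.11+0.56j]]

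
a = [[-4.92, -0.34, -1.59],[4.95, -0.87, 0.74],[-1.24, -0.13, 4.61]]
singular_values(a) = [7.18, 4.81, 0.87]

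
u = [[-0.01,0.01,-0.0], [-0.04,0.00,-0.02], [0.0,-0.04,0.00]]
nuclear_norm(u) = 0.09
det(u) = 0.00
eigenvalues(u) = [(-0.02+0.01j), (-0.02-0.01j), (0.02+0j)]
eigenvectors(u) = [[(0.32+0.16j), (0.32-0.16j), -0.15+0.00j], [(-0.35+0.19j), (-0.35-0.19j), (-0.49+0j)], [-0.85+0.00j, (-0.85-0j), (0.86+0j)]]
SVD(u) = [[-0.24, -0.19, -0.95], [-0.95, 0.24, 0.19], [0.19, 0.95, -0.24]] @ diag([0.04583825533279358, 0.040996725979862016, 0.004257089026286339]) @ [[0.88, -0.22, 0.42], [-0.19, -0.98, -0.12], [0.43, 0.03, -0.9]]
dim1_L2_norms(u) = [0.01, 0.04, 0.04]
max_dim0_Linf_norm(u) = 0.04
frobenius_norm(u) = 0.06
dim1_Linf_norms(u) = [0.01, 0.04, 0.04]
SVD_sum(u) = [[-0.01,0.00,-0.0], [-0.04,0.01,-0.02], [0.01,-0.0,0.0]] + [[0.0, 0.01, 0.0], [-0.00, -0.01, -0.00], [-0.01, -0.04, -0.0]] + [[-0.00, -0.00, 0.00],[0.0, 0.0, -0.0],[-0.00, -0.00, 0.00]]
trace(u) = -0.01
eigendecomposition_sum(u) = [[(-0+0.02j),0.00+0.00j,0j], [-0.01-0.01j,-0.01+0.00j,-0.01-0.00j], [(-0.01-0.04j),-0.01-0.00j,(-0.01-0.01j)]] + [[-0.00-0.02j, 0.00-0.00j, -0j], [-0.01+0.01j, (-0.01-0j), (-0.01+0j)], [-0.01+0.04j, (-0.01+0j), -0.01+0.01j]] + [[(-0-0j), 0.00-0.00j, -0.00-0.00j], [(-0.01-0j), (0.01-0j), (-0.01-0j)], [0.02+0.00j, (-0.02+0j), 0.02+0.00j]]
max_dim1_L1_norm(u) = 0.06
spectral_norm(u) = 0.05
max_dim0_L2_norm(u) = 0.04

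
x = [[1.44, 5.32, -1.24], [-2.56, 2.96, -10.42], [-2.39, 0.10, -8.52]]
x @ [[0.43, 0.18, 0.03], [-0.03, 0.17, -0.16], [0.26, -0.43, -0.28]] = [[0.14, 1.7, -0.46], [-3.90, 4.52, 2.37], [-3.25, 3.25, 2.30]]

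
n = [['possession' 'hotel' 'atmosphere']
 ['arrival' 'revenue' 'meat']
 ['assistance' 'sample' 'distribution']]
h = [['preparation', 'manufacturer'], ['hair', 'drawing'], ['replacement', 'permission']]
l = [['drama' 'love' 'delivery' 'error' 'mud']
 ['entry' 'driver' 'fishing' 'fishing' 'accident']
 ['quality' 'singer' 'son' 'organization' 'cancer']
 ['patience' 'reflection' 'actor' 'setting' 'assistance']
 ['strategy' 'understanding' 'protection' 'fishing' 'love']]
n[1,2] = 'meat'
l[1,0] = 'entry'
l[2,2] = 'son'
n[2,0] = 'assistance'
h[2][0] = 'replacement'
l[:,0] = ['drama', 'entry', 'quality', 'patience', 'strategy']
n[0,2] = 'atmosphere'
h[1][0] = 'hair'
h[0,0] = 'preparation'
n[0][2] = 'atmosphere'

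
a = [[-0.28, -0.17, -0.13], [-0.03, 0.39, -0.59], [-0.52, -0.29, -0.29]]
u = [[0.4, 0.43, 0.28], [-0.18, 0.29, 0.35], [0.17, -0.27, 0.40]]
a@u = [[-0.10, -0.13, -0.19], [-0.18, 0.26, -0.11], [-0.21, -0.23, -0.36]]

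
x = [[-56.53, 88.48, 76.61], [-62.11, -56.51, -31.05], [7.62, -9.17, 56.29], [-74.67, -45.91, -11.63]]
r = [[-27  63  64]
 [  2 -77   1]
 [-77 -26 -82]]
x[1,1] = -56.51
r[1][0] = 2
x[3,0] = -74.67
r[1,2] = 1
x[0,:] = [-56.53, 88.48, 76.61]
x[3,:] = [-74.67, -45.91, -11.63]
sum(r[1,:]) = -74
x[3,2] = -11.63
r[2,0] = -77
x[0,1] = 88.48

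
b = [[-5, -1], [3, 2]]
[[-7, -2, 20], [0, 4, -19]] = b @ [[2, 0, -3], [-3, 2, -5]]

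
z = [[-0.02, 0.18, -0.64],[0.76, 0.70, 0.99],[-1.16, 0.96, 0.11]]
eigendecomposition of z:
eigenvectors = [[-0.44, 0.67, -0.21], [0.53, 0.51, 0.69], [-0.73, -0.54, 0.69]]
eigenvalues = [-1.29, 0.64, 1.44]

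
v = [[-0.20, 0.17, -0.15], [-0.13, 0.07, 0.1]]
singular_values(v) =[0.31, 0.15]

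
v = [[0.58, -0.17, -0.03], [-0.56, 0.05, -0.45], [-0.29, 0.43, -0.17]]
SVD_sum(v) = [[0.47, -0.18, 0.21], [-0.58, 0.23, -0.25], [-0.40, 0.16, -0.17]] + [[-0.00, -0.1, -0.08], [-0.01, -0.2, -0.16], [0.01, 0.17, 0.14]] + [[0.11,0.12,-0.15], [0.03,0.03,-0.03], [0.1,0.1,-0.13]]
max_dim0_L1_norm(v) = 1.43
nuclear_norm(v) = 1.65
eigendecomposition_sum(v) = [[(0.64+0j), (-0.14-0j), 0.05+0.00j], [(-0.3+0j), (0.07+0j), (-0.02-0j)], [(-0.37+0j), (0.08+0j), -0.03-0.00j]] + [[-0.03+0.00j, (-0.02+0.04j), (-0.04-0.03j)], [(-0.13+0.06j), -0.01+0.19j, (-0.21-0.05j)], [(0.04+0.13j), (0.17+0.02j), (-0.07+0.2j)]] + [[(-0.03-0j), (-0.02-0.04j), -0.04+0.03j],[(-0.13-0.06j), (-0.01-0.19j), (-0.21+0.05j)],[(0.04-0.13j), (0.17-0.02j), -0.07-0.20j]]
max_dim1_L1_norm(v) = 1.06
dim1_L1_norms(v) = [0.78, 1.06, 0.89]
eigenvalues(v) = [(0.68+0j), (-0.11+0.38j), (-0.11-0.38j)]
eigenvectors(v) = [[-0.80+0.00j, -0.15-0.05j, (-0.15+0.05j)], [0.38+0.00j, (-0.72+0j), (-0.72-0j)], [(0.47+0j), -0.07+0.68j, (-0.07-0.68j)]]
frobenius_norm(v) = 1.09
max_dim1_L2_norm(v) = 0.72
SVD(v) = [[-0.56,-0.36,0.75], [0.68,-0.71,0.17], [0.47,0.60,0.64]] @ diag([0.9786618683384978, 0.3655925077748031, 0.3020977750979492]) @ [[-0.86, 0.34, -0.38],[0.03, 0.78, 0.62],[0.51, 0.52, -0.68]]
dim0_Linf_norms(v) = [0.58, 0.43, 0.45]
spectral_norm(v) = 0.98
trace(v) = 0.46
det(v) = 0.11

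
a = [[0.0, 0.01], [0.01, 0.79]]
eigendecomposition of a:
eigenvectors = [[-1.0, -0.01], [0.01, -1.00]]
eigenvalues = [-0.0, 0.79]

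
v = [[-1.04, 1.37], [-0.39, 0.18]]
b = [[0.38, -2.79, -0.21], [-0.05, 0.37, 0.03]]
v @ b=[[-0.46, 3.41, 0.26], [-0.16, 1.15, 0.09]]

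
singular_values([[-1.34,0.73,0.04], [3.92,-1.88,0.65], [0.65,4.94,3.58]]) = [6.26, 4.48, 0.15]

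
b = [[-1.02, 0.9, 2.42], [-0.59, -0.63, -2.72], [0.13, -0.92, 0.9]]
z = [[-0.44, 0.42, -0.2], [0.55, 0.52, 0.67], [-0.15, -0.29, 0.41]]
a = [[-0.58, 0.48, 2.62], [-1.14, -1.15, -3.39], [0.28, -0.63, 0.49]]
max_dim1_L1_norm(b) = 4.34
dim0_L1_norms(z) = [1.14, 1.23, 1.28]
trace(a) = -1.24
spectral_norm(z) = 1.03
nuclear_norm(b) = 6.13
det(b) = 4.80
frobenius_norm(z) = 1.31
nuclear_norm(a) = 6.45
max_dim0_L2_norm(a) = 4.31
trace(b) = -0.75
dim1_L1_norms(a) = [3.68, 5.68, 1.4]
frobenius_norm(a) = 4.72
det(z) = -0.30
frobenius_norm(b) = 4.19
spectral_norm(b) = 3.85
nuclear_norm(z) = 2.14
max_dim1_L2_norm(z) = 1.01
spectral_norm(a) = 4.50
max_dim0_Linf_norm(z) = 0.67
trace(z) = 0.49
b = z + a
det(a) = 4.10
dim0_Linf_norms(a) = [1.14, 1.15, 3.39]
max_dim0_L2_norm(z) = 0.81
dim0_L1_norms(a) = [2.0, 2.26, 6.5]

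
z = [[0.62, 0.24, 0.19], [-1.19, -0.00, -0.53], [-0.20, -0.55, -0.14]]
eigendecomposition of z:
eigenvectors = [[(-0.28+0j), -0.02+0.28j, (-0.02-0.28j)],[(0.4+0j), -0.70+0.00j, (-0.7-0j)],[0.87+0.00j, (0.57-0.34j), 0.57+0.34j]]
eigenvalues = [(-0.33+0j), (0.41+0.22j), (0.41-0.22j)]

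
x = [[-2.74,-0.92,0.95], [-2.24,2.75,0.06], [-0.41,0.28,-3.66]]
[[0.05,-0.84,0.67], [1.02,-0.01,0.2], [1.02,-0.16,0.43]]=x @ [[-0.18, 0.25, -0.24], [0.23, 0.20, -0.12], [-0.24, 0.03, -0.10]]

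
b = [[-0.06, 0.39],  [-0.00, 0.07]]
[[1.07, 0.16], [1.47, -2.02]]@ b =[[-0.06, 0.43], [-0.09, 0.43]]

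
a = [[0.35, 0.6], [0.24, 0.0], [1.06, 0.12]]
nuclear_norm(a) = 1.70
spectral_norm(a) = 1.19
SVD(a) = [[-0.44,0.90], [-0.19,-0.14], [-0.88,-0.41]] @ diag([1.1887644927890262, 0.514722236438304]) @ [[-0.95, -0.31], [-0.31, 0.95]]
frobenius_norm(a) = 1.30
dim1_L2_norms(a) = [0.69, 0.24, 1.07]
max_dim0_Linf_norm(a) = 1.06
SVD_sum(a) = [[0.49,0.16], [0.22,0.07], [0.99,0.32]] + [[-0.14, 0.44],  [0.02, -0.07],  [0.07, -0.20]]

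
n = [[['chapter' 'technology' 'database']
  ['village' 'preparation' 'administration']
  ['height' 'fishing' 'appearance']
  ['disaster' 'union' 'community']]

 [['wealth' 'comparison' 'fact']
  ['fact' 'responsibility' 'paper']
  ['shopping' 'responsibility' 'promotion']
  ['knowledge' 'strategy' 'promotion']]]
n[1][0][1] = 'comparison'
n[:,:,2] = [['database', 'administration', 'appearance', 'community'], ['fact', 'paper', 'promotion', 'promotion']]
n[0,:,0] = ['chapter', 'village', 'height', 'disaster']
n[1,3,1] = 'strategy'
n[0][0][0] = 'chapter'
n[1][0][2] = 'fact'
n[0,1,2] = 'administration'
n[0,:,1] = ['technology', 'preparation', 'fishing', 'union']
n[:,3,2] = ['community', 'promotion']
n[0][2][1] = 'fishing'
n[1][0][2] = 'fact'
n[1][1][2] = 'paper'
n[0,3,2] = 'community'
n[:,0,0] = ['chapter', 'wealth']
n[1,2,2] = 'promotion'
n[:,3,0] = ['disaster', 'knowledge']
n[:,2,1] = ['fishing', 'responsibility']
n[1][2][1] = 'responsibility'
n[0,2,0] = 'height'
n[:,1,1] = ['preparation', 'responsibility']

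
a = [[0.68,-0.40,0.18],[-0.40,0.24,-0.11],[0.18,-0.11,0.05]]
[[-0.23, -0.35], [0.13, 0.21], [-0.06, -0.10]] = a @ [[-0.37,0.0], [0.67,1.44], [1.61,1.24]]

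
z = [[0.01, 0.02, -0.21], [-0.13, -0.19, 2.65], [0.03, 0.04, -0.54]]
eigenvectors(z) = [[0.08,  -0.64,  0.40],[-0.98,  0.77,  0.91],[0.2,  0.02,  0.09]]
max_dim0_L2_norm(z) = 2.71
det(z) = 0.00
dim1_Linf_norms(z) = [0.21, 2.65, 0.54]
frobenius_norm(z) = 2.72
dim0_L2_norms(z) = [0.13, 0.2, 2.71]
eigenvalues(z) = [-0.72, -0.01, 0.01]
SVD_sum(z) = [[0.01, 0.02, -0.21], [-0.13, -0.19, 2.65], [0.03, 0.04, -0.54]] + [[0.0,0.0,0.0], [0.0,0.00,0.00], [0.00,0.00,0.0]] + [[-0.0, 0.0, -0.00], [0.0, -0.0, 0.00], [0.0, -0.0, 0.00]]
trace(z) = -0.72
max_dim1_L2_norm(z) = 2.66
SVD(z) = [[-0.08, -0.93, -0.36], [0.98, -0.14, 0.16], [-0.20, -0.34, 0.92]] @ diag([2.722895986159079, 0.00509712465531336, 0.0033864256998674216]) @ [[-0.05, -0.07, 1.00], [-0.17, -0.98, -0.08], [0.98, -0.18, 0.04]]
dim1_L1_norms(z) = [0.24, 2.97, 0.61]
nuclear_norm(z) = 2.73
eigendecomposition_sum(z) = [[0.01, 0.02, -0.23],  [-0.14, -0.19, 2.64],  [0.03, 0.04, -0.54]] + [[-0.01,0.00,0.01], [0.01,-0.0,-0.01], [0.00,-0.0,-0.0]] + [[0.00, 0.00, 0.01], [0.01, 0.00, 0.02], [0.0, 0.00, 0.00]]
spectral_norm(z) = 2.72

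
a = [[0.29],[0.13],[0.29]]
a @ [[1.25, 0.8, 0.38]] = [[0.36, 0.23, 0.11], [0.16, 0.1, 0.05], [0.36, 0.23, 0.11]]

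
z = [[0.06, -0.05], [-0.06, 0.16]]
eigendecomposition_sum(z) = [[0.03, 0.01], [0.01, 0.01]] + [[0.03, -0.06], [-0.07, 0.15]]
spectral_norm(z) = 0.18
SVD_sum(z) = [[0.03, -0.06], [-0.07, 0.15]] + [[0.03, 0.01], [0.01, 0.01]]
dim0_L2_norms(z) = [0.08, 0.17]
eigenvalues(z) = [0.04, 0.18]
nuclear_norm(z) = 0.22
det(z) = 0.01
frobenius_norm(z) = 0.19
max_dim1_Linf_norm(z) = 0.16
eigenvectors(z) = [[-0.90, 0.37], [-0.44, -0.93]]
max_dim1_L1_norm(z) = 0.22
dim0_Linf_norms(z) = [0.06, 0.16]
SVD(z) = [[-0.38, 0.92],[0.92, 0.38]] @ diag([0.18444392146431873, 0.03578323399113369]) @ [[-0.43, 0.91], [0.91, 0.43]]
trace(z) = 0.22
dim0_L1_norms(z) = [0.12, 0.21]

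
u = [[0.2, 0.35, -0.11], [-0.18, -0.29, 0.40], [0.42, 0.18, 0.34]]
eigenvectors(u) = [[(-0.16+0j), (0.54+0.3j), (0.54-0.3j)], [-0.42+0.00j, (-0.72+0j), -0.72-0.00j], [(-0.89+0j), (-0.06-0.3j), (-0.06+0.3j)]]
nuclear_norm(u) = 1.33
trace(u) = 0.25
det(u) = 0.04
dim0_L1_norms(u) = [0.8, 0.82, 0.85]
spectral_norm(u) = 0.67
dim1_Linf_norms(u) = [0.35, 0.4, 0.42]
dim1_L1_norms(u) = [0.66, 0.87, 0.94]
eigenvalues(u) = [(0.5+0j), (-0.12+0.24j), (-0.12-0.24j)]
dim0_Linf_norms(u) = [0.42, 0.35, 0.4]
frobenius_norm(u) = 0.88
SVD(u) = [[-0.61, -0.09, 0.79],[0.62, 0.57, 0.54],[-0.5, 0.82, -0.29]] @ diag([0.6697008557836132, 0.5637131110934925, 0.09606400024979103]) @ [[-0.66, -0.72, 0.22], [0.4, -0.09, 0.91], [-0.64, 0.69, 0.34]]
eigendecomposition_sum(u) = [[(0.06-0j), (0.04-0j), (0.06+0j)],  [0.16-0.00j, (0.1-0j), (0.16+0j)],  [(0.33-0j), (0.22-0j), (0.33+0j)]] + [[(0.07+0.17j),  0.15+0.07j,  (-0.08-0.06j)], [(-0.17-0.13j),  (-0.2+0.02j),  (0.12+0.02j)], [0.04-0.08j,  -0.02-0.08j,  0.05j]] + [[(0.07-0.17j), (0.15-0.07j), -0.08+0.06j], [(-0.17+0.13j), (-0.2-0.02j), (0.12-0.02j)], [0.04+0.08j, (-0.02+0.08j), 0.00-0.05j]]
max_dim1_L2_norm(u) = 0.57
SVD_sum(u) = [[0.27, 0.29, -0.09],  [-0.27, -0.3, 0.09],  [0.22, 0.24, -0.07]] + [[-0.02,0.00,-0.05], [0.13,-0.03,0.29], [0.18,-0.04,0.42]] + [[-0.05, 0.05, 0.03],[-0.03, 0.04, 0.02],[0.02, -0.02, -0.01]]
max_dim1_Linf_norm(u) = 0.42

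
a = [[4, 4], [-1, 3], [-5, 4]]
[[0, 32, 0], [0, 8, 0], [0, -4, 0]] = a @[[0, 4, 0], [0, 4, 0]]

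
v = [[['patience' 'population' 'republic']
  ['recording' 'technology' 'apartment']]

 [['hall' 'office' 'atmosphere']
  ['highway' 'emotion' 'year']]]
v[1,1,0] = 'highway'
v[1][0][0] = 'hall'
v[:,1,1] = ['technology', 'emotion']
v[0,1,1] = 'technology'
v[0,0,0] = 'patience'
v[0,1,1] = 'technology'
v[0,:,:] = [['patience', 'population', 'republic'], ['recording', 'technology', 'apartment']]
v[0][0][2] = 'republic'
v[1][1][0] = 'highway'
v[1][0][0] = 'hall'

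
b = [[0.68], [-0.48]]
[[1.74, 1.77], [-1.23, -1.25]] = b @ [[2.56, 2.6]]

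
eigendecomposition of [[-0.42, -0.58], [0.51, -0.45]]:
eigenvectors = [[(0.73+0j),(0.73-0j)], [(0.02-0.68j),0.02+0.68j]]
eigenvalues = [(-0.43+0.54j), (-0.43-0.54j)]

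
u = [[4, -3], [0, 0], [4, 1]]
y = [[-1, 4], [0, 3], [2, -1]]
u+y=[[3, 1], [0, 3], [6, 0]]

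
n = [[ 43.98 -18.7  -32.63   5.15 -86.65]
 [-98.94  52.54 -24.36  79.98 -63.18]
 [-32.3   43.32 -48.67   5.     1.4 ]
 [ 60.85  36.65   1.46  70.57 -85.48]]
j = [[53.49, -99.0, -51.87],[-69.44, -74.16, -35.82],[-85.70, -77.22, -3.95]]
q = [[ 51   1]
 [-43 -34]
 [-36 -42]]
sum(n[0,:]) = -88.85000000000001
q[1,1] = -34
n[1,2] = -24.36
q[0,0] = 51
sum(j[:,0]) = -101.65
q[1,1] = -34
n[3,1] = 36.65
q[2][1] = -42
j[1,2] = -35.82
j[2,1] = -77.22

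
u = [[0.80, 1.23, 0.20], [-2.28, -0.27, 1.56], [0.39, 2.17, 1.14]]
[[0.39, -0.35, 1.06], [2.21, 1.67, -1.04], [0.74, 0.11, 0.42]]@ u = [[1.52,2.87,0.74], [-2.45,0.01,1.86], [0.50,1.79,0.8]]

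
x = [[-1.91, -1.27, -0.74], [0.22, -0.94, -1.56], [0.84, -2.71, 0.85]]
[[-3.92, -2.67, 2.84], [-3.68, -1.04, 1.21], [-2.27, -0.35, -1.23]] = x @ [[0.48, 0.86, -1.07],  [1.47, 0.54, -0.14],  [1.54, 0.46, -0.84]]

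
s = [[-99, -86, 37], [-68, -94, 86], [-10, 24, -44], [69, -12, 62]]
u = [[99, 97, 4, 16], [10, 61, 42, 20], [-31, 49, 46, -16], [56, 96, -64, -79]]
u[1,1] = 61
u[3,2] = -64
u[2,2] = 46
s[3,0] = 69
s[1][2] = 86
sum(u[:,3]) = -59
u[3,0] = 56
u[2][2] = 46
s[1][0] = -68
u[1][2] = 42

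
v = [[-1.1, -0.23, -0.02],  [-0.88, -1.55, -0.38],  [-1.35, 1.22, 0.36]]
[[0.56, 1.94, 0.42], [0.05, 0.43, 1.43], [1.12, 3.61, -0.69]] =v@[[-0.55, -1.92, -0.22], [0.13, 0.7, -0.74], [0.62, 0.46, -0.23]]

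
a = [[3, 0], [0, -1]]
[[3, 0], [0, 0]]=a @ [[1, 0], [0, 0]]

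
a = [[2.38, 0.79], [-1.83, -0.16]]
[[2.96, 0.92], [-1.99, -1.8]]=a@[[1.03, 1.20], [0.65, -2.45]]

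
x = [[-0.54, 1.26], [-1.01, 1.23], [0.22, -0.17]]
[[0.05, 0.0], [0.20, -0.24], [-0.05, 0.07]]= x@[[-0.32, 0.51], [-0.10, 0.22]]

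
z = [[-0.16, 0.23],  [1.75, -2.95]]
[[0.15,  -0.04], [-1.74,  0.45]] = z @ [[-0.39,0.04],[0.36,-0.13]]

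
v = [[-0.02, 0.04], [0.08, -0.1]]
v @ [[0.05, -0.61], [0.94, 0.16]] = [[0.04, 0.02], [-0.09, -0.06]]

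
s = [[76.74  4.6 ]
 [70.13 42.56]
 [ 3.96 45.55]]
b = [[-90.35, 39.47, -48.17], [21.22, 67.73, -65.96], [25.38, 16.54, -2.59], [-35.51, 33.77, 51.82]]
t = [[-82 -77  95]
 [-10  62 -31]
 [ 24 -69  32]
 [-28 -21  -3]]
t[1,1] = 62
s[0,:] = [76.74, 4.6]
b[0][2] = -48.17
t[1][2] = -31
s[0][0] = 76.74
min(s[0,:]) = 4.6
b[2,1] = 16.54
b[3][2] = 51.82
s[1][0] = 70.13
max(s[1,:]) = 70.13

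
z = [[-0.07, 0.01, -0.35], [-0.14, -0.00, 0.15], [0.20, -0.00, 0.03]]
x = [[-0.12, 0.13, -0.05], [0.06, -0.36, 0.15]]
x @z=[[-0.02, -0.00, 0.06], [0.08, 0.0, -0.07]]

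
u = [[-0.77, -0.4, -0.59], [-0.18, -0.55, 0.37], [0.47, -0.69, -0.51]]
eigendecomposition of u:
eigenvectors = [[(0.85+0j), (-0.02+0.55j), (-0.02-0.55j)], [0.51+0.00j, (-0.08-0.39j), -0.08+0.39j], [(-0.11+0j), (0.73+0j), (0.73-0j)]]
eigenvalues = [(-0.93+0j), (-0.45+0.72j), (-0.45-0.72j)]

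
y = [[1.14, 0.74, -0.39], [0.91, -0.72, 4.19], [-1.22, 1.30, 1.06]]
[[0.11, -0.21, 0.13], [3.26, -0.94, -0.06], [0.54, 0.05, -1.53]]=y@[[0.29,-0.23,0.43], [0.09,-0.03,-0.60], [0.73,-0.18,-0.21]]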